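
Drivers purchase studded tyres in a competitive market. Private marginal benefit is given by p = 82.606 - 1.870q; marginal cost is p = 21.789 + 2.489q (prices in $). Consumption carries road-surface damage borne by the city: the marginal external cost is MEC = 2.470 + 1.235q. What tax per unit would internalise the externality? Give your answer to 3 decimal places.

tax = $15.351 per unit

Social marginal benefit = demand − MEC = 80.136 - 3.105q.
Set SMB = MC: 80.136 - 3.105q = 21.789 + 2.489q → q* = 10.4303.
The Pigouvian tax equals MEC at q*: 2.470 + 1.235×10.4303 = 15.3514.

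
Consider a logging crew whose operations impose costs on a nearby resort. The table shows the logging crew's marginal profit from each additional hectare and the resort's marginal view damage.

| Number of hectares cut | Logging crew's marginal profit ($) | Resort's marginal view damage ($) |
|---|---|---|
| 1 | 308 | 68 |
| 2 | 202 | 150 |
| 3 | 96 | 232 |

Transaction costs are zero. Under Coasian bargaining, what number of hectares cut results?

Bargaining reaches the level where marginal profit last exceeds marginal view damage.
That holds through level 2 (202 ≥ 150) but not at 3 (96 < 232).

2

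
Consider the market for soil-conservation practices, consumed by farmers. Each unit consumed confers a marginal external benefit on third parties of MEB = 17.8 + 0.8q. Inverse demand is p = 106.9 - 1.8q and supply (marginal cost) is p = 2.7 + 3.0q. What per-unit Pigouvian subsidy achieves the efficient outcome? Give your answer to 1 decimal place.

subsidy = 42.2 per unit

Social marginal benefit = demand + MEB = 124.7 - q.
Set SMB = MC: 124.7 - q = 2.7 + 3.0q → q* = 30.5000.
The Pigouvian subsidy equals MEB at q*: 17.8 + 0.8×30.5000 = 42.2000.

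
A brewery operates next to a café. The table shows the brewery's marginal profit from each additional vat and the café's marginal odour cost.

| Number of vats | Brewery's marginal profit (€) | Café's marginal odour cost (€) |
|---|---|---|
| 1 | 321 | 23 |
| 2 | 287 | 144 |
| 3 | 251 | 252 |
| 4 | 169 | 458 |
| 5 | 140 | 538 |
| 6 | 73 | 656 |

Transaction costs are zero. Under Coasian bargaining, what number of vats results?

2

Bargaining reaches the level where marginal profit last exceeds marginal odour cost.
That holds through level 2 (287 ≥ 144) but not at 3 (251 < 252).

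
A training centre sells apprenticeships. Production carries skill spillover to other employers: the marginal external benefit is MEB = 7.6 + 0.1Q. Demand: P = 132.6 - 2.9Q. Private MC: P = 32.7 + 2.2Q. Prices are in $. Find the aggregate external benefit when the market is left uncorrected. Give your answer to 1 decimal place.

$168.1

Market equilibrium (private): 32.7 + 2.2Q = 132.6 - 2.9Q → Q_m = 19.5882.
Total external benefit = ∫₀^{Q_m} (7.6 + 0.1Q) dQ = 7.6×19.5882 + ½×0.1×19.5882² = 168.0552.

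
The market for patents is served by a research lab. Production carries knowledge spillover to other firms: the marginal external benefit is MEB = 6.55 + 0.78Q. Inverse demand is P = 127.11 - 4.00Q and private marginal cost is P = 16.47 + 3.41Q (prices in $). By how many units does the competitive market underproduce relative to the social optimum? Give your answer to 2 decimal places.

2.74 units

Market equilibrium (private): 16.47 + 3.41Q = 127.11 - 4.00Q → Q_m = 14.9312.
Social marginal cost = private MC − MEB = 9.92 + 2.63Q.
Set SMC = demand: 9.92 + 2.63Q = 127.11 - 4.00Q → Q* = 17.6757.
Gap = |14.9312 − 17.6757| = 2.7445.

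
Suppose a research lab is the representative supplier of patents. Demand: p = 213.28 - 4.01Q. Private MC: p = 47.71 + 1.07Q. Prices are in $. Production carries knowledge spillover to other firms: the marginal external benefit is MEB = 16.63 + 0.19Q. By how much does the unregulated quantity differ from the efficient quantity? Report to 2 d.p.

Market equilibrium (private): 47.71 + 1.07Q = 213.28 - 4.01Q → Q_m = 32.5925.
Social marginal cost = private MC − MEB = 31.08 + 0.88Q.
Set SMC = demand: 31.08 + 0.88Q = 213.28 - 4.01Q → Q* = 37.2597.
Gap = |32.5925 − 37.2597| = 4.6672.

4.67 units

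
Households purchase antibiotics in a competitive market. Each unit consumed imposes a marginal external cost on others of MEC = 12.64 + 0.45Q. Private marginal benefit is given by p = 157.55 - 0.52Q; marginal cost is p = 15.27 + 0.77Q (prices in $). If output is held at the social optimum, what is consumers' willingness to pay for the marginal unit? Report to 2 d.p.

Social marginal benefit = demand − MEC = 144.91 - 0.97Q.
Set SMB = MC: 144.91 - 0.97Q = 15.27 + 0.77Q → Q* = 74.5057.
Consumer price on the demand curve at Q*: 157.55 − 0.52×74.5057 = 118.8070.

P = $118.81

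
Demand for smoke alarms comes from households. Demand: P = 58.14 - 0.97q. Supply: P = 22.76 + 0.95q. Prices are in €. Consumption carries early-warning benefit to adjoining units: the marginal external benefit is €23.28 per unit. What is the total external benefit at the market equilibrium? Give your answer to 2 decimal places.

Market equilibrium (private): 22.76 + 0.95q = 58.14 - 0.97q → q_m = 18.4271.
Total external benefit = MEB × q_m = 23.28 × 18.4271 = 428.9829.

€428.98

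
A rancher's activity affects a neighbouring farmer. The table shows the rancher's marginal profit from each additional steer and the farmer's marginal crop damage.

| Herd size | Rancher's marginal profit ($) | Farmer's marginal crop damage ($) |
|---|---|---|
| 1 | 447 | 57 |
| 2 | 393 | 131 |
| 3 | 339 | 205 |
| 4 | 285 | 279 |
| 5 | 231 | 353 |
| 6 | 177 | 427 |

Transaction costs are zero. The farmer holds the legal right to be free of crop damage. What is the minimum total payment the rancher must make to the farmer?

$672

Efficient level: marginal profit ≥ marginal crop damage through level 4, so k* = 4.
With the farmer holding the right, the rancher must at least compensate total damage at k*: 57 + 131 + 205 + 279 = 672.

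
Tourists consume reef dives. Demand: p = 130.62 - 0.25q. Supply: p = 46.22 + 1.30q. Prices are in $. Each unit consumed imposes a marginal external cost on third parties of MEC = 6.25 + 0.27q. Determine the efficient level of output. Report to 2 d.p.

Social marginal benefit = demand − MEC = 124.37 - 0.52q.
Set SMB = MC: 124.37 - 0.52q = 46.22 + 1.30q → q* = 42.9396.

q* = 42.94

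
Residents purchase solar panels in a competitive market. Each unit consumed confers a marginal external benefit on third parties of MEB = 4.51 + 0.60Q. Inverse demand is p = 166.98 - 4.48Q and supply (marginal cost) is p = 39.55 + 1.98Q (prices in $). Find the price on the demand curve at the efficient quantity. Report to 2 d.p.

Social marginal benefit = demand + MEB = 171.49 - 3.88Q.
Set SMB = MC: 171.49 - 3.88Q = 39.55 + 1.98Q → Q* = 22.5154.
Consumer price on the demand curve at Q*: 166.98 − 4.48×22.5154 = 66.1110.

P = $66.11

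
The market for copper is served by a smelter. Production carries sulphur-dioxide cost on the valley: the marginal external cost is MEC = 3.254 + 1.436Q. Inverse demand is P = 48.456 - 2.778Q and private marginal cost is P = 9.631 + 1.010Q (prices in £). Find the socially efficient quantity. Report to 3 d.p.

Social marginal cost = private MC + MEC = 12.885 + 2.446Q.
Set SMC = demand: 12.885 + 2.446Q = 48.456 - 2.778Q → Q* = 6.8092.

Q* = 6.809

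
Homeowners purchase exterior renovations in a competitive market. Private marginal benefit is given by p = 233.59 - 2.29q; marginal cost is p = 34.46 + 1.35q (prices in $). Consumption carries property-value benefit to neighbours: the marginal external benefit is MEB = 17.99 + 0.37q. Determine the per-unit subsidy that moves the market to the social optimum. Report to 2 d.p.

subsidy = $42.56 per unit

Social marginal benefit = demand + MEB = 251.58 - 1.92q.
Set SMB = MC: 251.58 - 1.92q = 34.46 + 1.35q → q* = 66.3976.
The Pigouvian subsidy equals MEB at q*: 17.99 + 0.37×66.3976 = 42.5571.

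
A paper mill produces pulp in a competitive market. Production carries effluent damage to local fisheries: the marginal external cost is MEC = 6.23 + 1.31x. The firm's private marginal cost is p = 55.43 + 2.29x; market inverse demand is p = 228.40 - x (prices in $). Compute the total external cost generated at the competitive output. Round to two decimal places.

$2138.01

Market equilibrium (private): 55.43 + 2.29x = 228.40 - x → x_m = 52.5745.
Total external cost = ∫₀^{x_m} (6.23 + 1.31x) dx = 6.23×52.5745 + ½×1.31×52.5745² = 2138.0103.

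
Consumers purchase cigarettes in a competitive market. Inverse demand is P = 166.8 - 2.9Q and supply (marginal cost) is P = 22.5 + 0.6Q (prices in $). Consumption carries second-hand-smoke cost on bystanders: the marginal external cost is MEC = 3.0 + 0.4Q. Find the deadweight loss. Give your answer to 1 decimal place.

Market equilibrium (private): 22.5 + 0.6Q = 166.8 - 2.9Q → Q_m = 41.2286.
Social marginal benefit = demand − MEC = 163.8 - 3.3Q.
Set SMB = MC: 163.8 - 3.3Q = 22.5 + 0.6Q → Q* = 36.2308.
The welfare-loss triangle has base |Q_m − Q*| and height MEC(Q_m) (the vertical gap between SMB and MC is zero at Q* and MEC at Q_m).
DWL = ½ × 4.9978 × 19.4914 = 48.7071.

DWL = $48.7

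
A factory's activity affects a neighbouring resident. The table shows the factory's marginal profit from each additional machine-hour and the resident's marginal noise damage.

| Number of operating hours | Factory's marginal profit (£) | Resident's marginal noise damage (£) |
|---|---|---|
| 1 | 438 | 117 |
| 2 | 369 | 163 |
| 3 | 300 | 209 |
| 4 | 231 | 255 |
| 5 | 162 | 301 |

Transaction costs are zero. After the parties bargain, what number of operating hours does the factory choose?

Bargaining reaches the level where marginal profit last exceeds marginal noise damage.
That holds through level 3 (300 ≥ 209) but not at 4 (231 < 255).

3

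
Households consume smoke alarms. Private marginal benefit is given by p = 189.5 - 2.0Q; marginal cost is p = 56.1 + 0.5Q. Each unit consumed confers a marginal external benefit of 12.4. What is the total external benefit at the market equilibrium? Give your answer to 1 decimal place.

661.7

Market equilibrium (private): 56.1 + 0.5Q = 189.5 - 2.0Q → Q_m = 53.3600.
Total external benefit = MEB × Q_m = 12.4 × 53.3600 = 661.6640.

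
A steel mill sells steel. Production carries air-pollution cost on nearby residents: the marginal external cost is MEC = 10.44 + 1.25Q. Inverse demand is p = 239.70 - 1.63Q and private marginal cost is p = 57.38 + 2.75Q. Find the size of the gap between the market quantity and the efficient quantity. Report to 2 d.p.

11.10 units

Market equilibrium (private): 57.38 + 2.75Q = 239.70 - 1.63Q → Q_m = 41.6256.
Social marginal cost = private MC + MEC = 67.82 + 4.00Q.
Set SMC = demand: 67.82 + 4.00Q = 239.70 - 1.63Q → Q* = 30.5293.
Gap = |41.6256 − 30.5293| = 11.0963.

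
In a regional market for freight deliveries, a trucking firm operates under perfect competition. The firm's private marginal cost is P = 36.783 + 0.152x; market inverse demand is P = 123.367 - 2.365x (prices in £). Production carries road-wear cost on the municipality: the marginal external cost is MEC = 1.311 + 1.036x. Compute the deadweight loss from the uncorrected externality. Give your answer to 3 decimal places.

Market equilibrium (private): 36.783 + 0.152x = 123.367 - 2.365x → x_m = 34.3997.
Social marginal cost = private MC + MEC = 38.094 + 1.188x.
Set SMC = demand: 38.094 + 1.188x = 123.367 - 2.365x → x* = 24.0003.
Between x* and x_m the wedge SMC − demand runs linearly from 0 to MEC(x_m), so the loss is a triangle.
DWL = ½ × 10.3994 × 36.9491 = 192.1242.

DWL = £192.124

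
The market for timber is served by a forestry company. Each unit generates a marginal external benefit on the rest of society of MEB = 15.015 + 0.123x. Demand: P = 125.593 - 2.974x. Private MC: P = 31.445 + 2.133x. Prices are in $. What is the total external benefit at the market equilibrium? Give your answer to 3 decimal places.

Market equilibrium (private): 31.445 + 2.133x = 125.593 - 2.974x → x_m = 18.4351.
Total external benefit = ∫₀^{x_m} (15.015 + 0.123x) dx = 15.015×18.4351 + ½×0.123×18.4351² = 297.7040.

$297.704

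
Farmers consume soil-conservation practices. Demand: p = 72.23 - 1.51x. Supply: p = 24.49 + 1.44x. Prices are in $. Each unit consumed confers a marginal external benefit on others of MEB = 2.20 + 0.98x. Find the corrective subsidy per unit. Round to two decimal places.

Social marginal benefit = demand + MEB = 74.43 - 0.53x.
Set SMB = MC: 74.43 - 0.53x = 24.49 + 1.44x → x* = 25.3503.
The Pigouvian subsidy equals MEB at x*: 2.20 + 0.98×25.3503 = 27.0433.

subsidy = $27.04 per unit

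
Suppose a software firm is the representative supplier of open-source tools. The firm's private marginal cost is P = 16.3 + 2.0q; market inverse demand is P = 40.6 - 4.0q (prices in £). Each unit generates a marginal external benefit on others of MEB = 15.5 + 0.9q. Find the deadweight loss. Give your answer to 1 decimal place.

DWL = £35.9

Market equilibrium (private): 16.3 + 2.0q = 40.6 - 4.0q → q_m = 4.0500.
Social marginal cost = private MC − MEB = 0.8 + 1.1q.
Set SMC = demand: 0.8 + 1.1q = 40.6 - 4.0q → q* = 7.8039.
The loss is the area between SMC and demand from q* to q_m; with linear curves that's a triangle of height MEB(q_m).
DWL = ½ × 3.7539 × 19.1450 = 35.9342.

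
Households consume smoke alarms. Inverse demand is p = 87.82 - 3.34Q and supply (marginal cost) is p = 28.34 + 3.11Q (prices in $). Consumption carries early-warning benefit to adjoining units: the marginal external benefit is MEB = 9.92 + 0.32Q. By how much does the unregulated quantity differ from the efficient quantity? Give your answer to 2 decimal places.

2.10 units

Market equilibrium (private): 28.34 + 3.11Q = 87.82 - 3.34Q → Q_m = 9.2217.
Social marginal benefit = demand + MEB = 97.74 - 3.02Q.
Set SMB = MC: 97.74 - 3.02Q = 28.34 + 3.11Q → Q* = 11.3214.
Gap = |9.2217 − 11.3214| = 2.0997.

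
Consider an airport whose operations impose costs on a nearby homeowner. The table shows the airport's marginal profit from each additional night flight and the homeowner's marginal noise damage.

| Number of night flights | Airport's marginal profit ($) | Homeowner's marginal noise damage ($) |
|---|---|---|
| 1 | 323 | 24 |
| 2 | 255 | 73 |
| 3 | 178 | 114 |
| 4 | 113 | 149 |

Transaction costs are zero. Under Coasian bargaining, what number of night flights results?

3

Bargaining reaches the level where marginal profit last exceeds marginal noise damage.
That holds through level 3 (178 ≥ 114) but not at 4 (113 < 149).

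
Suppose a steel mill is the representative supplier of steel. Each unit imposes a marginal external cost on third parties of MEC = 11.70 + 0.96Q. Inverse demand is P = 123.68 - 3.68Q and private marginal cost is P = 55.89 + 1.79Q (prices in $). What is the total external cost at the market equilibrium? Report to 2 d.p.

Market equilibrium (private): 55.89 + 1.79Q = 123.68 - 3.68Q → Q_m = 12.3931.
Total external cost = ∫₀^{Q_m} (11.70 + 0.96Q) dQ = 11.70×12.3931 + ½×0.96×12.3931² = 218.7220.

$218.72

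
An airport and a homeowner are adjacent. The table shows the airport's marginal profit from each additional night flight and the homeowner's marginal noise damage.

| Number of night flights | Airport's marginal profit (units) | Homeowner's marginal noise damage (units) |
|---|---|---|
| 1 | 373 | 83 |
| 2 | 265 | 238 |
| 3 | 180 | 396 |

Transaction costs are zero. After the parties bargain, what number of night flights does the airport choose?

Bargaining reaches the level where marginal profit last exceeds marginal noise damage.
That holds through level 2 (265 ≥ 238) but not at 3 (180 < 396).

2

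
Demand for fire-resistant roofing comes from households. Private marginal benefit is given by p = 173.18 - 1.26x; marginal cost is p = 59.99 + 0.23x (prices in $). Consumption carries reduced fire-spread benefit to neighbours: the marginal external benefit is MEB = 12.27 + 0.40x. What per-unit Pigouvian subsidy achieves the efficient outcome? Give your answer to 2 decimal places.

subsidy = $58.31 per unit

Social marginal benefit = demand + MEB = 185.45 - 0.86x.
Set SMB = MC: 185.45 - 0.86x = 59.99 + 0.23x → x* = 115.1009.
The Pigouvian subsidy equals MEB at x*: 12.27 + 0.40×115.1009 = 58.3104.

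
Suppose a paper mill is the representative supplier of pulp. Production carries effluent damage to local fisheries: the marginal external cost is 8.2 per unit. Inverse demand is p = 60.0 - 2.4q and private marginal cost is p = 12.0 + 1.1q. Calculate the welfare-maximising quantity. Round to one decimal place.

q* = 11.4

Social marginal cost = private MC + MEC = 20.2 + 1.1q.
Set SMC = demand: 20.2 + 1.1q = 60.0 - 2.4q → q* = 11.3714.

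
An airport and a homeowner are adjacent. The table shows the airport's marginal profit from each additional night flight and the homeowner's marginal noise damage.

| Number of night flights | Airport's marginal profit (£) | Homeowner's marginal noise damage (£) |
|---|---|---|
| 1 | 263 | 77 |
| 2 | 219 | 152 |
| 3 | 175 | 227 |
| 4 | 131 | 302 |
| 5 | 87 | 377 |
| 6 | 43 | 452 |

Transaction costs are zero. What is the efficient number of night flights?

Bargaining reaches the level where marginal profit last exceeds marginal noise damage.
That holds through level 2 (219 ≥ 152) but not at 3 (175 < 227).

2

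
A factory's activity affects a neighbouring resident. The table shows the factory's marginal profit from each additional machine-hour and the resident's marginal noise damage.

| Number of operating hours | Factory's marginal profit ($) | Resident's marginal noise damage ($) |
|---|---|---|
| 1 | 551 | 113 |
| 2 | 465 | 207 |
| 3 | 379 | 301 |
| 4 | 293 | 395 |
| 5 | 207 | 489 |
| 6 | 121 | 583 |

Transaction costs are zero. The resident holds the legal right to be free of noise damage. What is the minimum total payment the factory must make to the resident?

$621

Efficient level: marginal profit ≥ marginal noise damage through level 3, so k* = 3.
With the resident holding the right, the factory must at least compensate total damage at k*: 113 + 207 + 301 = 621.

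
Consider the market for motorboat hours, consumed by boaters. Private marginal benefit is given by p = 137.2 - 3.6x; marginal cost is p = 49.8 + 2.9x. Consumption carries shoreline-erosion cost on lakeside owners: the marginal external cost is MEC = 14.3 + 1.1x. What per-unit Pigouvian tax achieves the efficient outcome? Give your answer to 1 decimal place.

Social marginal benefit = demand − MEC = 122.9 - 4.7x.
Set SMB = MC: 122.9 - 4.7x = 49.8 + 2.9x → x* = 9.6184.
The Pigouvian tax equals MEC at x*: 14.3 + 1.1×9.6184 = 24.8802.

tax = 24.9 per unit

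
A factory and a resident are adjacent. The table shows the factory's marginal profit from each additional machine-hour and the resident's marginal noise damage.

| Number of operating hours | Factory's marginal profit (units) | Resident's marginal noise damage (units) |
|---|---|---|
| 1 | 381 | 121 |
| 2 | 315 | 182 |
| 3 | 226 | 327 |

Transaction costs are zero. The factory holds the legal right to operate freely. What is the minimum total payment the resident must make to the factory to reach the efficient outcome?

Left alone the factory would choose level 3 (marginal profit stays positive).
Efficient level: k* = 2 (marginal profit ≥ marginal noise damage through 2).
The resident must at least cover the factory's forgone profit from cutting 3→2: 226 = 226.

226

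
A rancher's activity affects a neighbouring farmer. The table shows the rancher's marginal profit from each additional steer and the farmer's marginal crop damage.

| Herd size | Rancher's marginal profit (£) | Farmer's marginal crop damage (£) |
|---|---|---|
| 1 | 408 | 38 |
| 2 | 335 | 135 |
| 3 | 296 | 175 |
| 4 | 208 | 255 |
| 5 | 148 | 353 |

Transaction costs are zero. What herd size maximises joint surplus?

3

Bargaining reaches the level where marginal profit last exceeds marginal crop damage.
That holds through level 3 (296 ≥ 175) but not at 4 (208 < 255).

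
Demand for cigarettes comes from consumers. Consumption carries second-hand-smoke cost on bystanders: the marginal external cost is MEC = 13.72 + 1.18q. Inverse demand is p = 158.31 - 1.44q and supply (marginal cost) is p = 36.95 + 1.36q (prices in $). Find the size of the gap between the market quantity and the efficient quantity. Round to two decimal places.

16.30 units

Market equilibrium (private): 36.95 + 1.36q = 158.31 - 1.44q → q_m = 43.3429.
Social marginal benefit = demand − MEC = 144.59 - 2.62q.
Set SMB = MC: 144.59 - 2.62q = 36.95 + 1.36q → q* = 27.0452.
Gap = |43.3429 − 27.0452| = 16.2977.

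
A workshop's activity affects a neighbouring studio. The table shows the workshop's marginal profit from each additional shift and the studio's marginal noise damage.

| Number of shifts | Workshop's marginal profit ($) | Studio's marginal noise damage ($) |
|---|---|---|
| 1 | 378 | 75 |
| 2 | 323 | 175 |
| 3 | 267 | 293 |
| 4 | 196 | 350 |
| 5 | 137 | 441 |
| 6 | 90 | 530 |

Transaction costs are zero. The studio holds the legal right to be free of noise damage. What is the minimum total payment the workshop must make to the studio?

Efficient level: marginal profit ≥ marginal noise damage through level 2, so k* = 2.
With the studio holding the right, the workshop must at least compensate total damage at k*: 75 + 175 = 250.

$250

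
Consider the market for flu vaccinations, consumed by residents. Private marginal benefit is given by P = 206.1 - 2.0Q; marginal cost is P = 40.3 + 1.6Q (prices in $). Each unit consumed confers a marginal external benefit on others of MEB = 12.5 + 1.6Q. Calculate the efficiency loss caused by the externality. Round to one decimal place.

DWL = $1857.1

Market equilibrium (private): 40.3 + 1.6Q = 206.1 - 2.0Q → Q_m = 46.0556.
Social marginal benefit = demand + MEB = 218.6 - 0.4Q.
Set SMB = MC: 218.6 - 0.4Q = 40.3 + 1.6Q → Q* = 89.1500.
Between Q* and Q_m the wedge SMB − MC runs linearly from 0 to MEB(Q_m), so the loss is a triangle.
DWL = ½ × 43.0944 × 86.1889 = 1857.1295.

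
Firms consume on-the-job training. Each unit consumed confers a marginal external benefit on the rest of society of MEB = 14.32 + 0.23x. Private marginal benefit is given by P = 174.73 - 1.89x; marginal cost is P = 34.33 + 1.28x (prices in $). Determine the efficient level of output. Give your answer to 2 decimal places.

Social marginal benefit = demand + MEB = 189.05 - 1.66x.
Set SMB = MC: 189.05 - 1.66x = 34.33 + 1.28x → x* = 52.6259.

x* = 52.63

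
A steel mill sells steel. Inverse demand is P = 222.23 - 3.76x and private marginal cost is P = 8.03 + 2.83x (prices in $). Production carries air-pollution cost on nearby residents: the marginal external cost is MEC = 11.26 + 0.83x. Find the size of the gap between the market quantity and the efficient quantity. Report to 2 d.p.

Market equilibrium (private): 8.03 + 2.83x = 222.23 - 3.76x → x_m = 32.5038.
Social marginal cost = private MC + MEC = 19.29 + 3.66x.
Set SMC = demand: 19.29 + 3.66x = 222.23 - 3.76x → x* = 27.3504.
Gap = |32.5038 − 27.3504| = 5.1534.

5.15 units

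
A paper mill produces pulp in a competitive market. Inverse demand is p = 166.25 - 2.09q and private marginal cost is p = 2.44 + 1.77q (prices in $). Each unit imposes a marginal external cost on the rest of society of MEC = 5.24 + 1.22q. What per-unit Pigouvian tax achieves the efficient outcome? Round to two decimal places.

Social marginal cost = private MC + MEC = 7.68 + 2.99q.
Set SMC = demand: 7.68 + 2.99q = 166.25 - 2.09q → q* = 31.2146.
The Pigouvian tax equals MEC at q*: 5.24 + 1.22×31.2146 = 43.3218.

tax = $43.32 per unit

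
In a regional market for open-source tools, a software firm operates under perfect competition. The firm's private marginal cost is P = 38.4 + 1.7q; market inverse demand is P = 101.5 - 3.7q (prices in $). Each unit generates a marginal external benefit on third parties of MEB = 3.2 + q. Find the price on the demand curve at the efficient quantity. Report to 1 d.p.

Social marginal cost = private MC − MEB = 35.2 + 0.7q.
Set SMC = demand: 35.2 + 0.7q = 101.5 - 3.7q → q* = 15.0682.
Consumer price on the demand curve at q*: 101.5 − 3.7×15.0682 = 45.7477.

P = $45.7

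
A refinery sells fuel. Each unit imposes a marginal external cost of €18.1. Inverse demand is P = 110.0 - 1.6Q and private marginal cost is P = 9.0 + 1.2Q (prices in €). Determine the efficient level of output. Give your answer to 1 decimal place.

Social marginal cost = private MC + MEC = 27.1 + 1.2Q.
Set SMC = demand: 27.1 + 1.2Q = 110.0 - 1.6Q → Q* = 29.6071.

Q* = 29.6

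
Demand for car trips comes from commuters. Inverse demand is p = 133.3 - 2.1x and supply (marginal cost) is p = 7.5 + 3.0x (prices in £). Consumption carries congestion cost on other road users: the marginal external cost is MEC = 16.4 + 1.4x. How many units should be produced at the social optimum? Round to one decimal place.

Social marginal benefit = demand − MEC = 116.9 - 3.5x.
Set SMB = MC: 116.9 - 3.5x = 7.5 + 3.0x → x* = 16.8308.

x* = 16.8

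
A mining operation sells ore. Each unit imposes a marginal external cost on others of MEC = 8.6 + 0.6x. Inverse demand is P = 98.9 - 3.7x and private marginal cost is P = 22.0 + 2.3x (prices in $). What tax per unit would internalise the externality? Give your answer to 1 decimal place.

tax = $14.8 per unit

Social marginal cost = private MC + MEC = 30.6 + 2.9x.
Set SMC = demand: 30.6 + 2.9x = 98.9 - 3.7x → x* = 10.3485.
The Pigouvian tax equals MEC at x*: 8.6 + 0.6×10.3485 = 14.8091.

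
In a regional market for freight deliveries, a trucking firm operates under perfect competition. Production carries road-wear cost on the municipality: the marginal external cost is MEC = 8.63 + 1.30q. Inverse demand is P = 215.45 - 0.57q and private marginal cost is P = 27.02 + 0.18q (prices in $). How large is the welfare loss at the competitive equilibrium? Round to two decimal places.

DWL = $27411.51

Market equilibrium (private): 27.02 + 0.18q = 215.45 - 0.57q → q_m = 251.2400.
Social marginal cost = private MC + MEC = 35.65 + 1.48q.
Set SMC = demand: 35.65 + 1.48q = 215.45 - 0.57q → q* = 87.7073.
Height of the DWL triangle at q_m is SMC(q_m) − demand(q_m) = MEC(q_m) = 335.2420.
DWL = ½ × 163.5327 × 335.2420 = 27411.5147.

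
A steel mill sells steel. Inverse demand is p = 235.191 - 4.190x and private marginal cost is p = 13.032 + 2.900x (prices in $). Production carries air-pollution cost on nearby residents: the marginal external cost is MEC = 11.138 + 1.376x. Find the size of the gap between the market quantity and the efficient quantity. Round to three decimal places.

6.408 units

Market equilibrium (private): 13.032 + 2.900x = 235.191 - 4.190x → x_m = 31.3341.
Social marginal cost = private MC + MEC = 24.170 + 4.276x.
Set SMC = demand: 24.170 + 4.276x = 235.191 - 4.190x → x* = 24.9257.
Gap = |31.3341 − 24.9257| = 6.4084.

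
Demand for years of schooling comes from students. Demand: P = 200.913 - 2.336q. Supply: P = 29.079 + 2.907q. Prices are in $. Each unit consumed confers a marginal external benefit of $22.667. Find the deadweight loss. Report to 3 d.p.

Market equilibrium (private): 29.079 + 2.907q = 200.913 - 2.336q → q_m = 32.7740.
Social marginal benefit = demand + MEB = 223.580 - 2.336q.
Set SMB = MC: 223.580 - 2.336q = 29.079 + 2.907q → q* = 37.0973.
The welfare-loss triangle has base |q_m − q*| and height MEB(q_m) (the vertical gap between SMB and MC is zero at q* and MEB at q_m).
DWL = ½ × 4.3233 × 22.6670 = 48.9981.

DWL = $48.998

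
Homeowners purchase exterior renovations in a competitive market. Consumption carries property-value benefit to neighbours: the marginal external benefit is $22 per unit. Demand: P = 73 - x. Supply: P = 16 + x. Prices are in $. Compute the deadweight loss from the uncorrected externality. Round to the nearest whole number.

Market equilibrium (private): 16 + x = 73 - x → x_m = 28.5000.
Social marginal benefit = demand + MEB = 95 - x.
Set SMB = MC: 95 - x = 16 + x → x* = 39.5000.
Height of the DWL triangle at x_m is SMB(x_m) − MC(x_m) = MEB(x_m) = 22.0000.
DWL = ½ × 11.0000 × 22.0000 = 121.0000.

DWL = $121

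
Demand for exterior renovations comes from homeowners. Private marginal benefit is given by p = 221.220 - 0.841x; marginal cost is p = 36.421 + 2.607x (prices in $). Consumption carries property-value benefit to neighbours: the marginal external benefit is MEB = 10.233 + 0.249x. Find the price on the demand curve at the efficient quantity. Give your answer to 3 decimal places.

Social marginal benefit = demand + MEB = 231.453 - 0.592x.
Set SMB = MC: 231.453 - 0.592x = 36.421 + 2.607x → x* = 60.9666.
Consumer price on the demand curve at x*: 221.220 − 0.841×60.9666 = 169.9471.

P = $169.947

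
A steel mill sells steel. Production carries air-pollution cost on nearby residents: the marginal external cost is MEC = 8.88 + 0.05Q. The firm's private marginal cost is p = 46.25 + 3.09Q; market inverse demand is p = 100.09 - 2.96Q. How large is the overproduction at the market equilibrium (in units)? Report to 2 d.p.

Market equilibrium (private): 46.25 + 3.09Q = 100.09 - 2.96Q → Q_m = 8.8992.
Social marginal cost = private MC + MEC = 55.13 + 3.14Q.
Set SMC = demand: 55.13 + 3.14Q = 100.09 - 2.96Q → Q* = 7.3705.
Gap = |8.8992 − 7.3705| = 1.5287.

1.53 units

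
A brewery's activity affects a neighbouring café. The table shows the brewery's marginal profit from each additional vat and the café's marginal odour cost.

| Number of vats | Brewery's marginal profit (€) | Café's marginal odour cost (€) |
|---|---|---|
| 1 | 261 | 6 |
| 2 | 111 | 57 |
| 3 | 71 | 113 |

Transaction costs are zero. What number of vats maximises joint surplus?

Bargaining reaches the level where marginal profit last exceeds marginal odour cost.
That holds through level 2 (111 ≥ 57) but not at 3 (71 < 113).

2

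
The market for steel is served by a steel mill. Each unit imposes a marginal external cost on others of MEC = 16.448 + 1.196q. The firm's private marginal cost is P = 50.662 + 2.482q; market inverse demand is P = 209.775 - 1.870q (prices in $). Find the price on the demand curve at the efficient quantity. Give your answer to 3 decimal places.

Social marginal cost = private MC + MEC = 67.110 + 3.678q.
Set SMC = demand: 67.110 + 3.678q = 209.775 - 1.870q → q* = 25.7147.
Consumer price on the demand curve at q*: 209.775 − 1.870×25.7147 = 161.6885.

P = $161.689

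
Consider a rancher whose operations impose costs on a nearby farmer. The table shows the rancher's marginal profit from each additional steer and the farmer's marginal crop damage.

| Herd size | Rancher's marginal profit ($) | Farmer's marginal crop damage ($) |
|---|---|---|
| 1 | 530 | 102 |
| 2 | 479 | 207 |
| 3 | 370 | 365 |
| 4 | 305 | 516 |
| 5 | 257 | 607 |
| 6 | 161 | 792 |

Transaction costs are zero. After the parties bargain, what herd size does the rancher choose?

Bargaining reaches the level where marginal profit last exceeds marginal crop damage.
That holds through level 3 (370 ≥ 365) but not at 4 (305 < 516).

3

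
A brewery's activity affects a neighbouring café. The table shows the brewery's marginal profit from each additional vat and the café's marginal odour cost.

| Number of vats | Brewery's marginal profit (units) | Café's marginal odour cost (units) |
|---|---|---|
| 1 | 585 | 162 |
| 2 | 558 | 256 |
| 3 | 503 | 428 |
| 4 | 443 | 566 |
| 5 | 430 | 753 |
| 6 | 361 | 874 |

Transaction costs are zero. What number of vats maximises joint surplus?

Bargaining reaches the level where marginal profit last exceeds marginal odour cost.
That holds through level 3 (503 ≥ 428) but not at 4 (443 < 566).

3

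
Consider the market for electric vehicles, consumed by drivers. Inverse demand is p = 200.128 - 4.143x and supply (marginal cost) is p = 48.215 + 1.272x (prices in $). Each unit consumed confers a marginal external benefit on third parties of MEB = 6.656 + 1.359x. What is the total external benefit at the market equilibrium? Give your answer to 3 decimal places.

Market equilibrium (private): 48.215 + 1.272x = 200.128 - 4.143x → x_m = 28.0541.
Total external benefit = ∫₀^{x_m} (6.656 + 1.359x) dx = 6.656×28.0541 + ½×1.359×28.0541² = 721.5167.

$721.517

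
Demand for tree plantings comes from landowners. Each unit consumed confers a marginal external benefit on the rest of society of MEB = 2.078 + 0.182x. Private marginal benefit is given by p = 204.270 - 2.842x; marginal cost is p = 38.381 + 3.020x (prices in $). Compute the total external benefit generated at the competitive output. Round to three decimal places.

$131.681

Market equilibrium (private): 38.381 + 3.020x = 204.270 - 2.842x → x_m = 28.2990.
Total external benefit = ∫₀^{x_m} (2.078 + 0.182x) dx = 2.078×28.2990 + ½×0.182×28.2990² = 131.6812.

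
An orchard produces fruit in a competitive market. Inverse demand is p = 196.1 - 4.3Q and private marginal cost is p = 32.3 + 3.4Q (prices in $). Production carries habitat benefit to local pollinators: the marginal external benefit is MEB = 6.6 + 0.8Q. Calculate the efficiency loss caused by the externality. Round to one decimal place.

DWL = $40.4

Market equilibrium (private): 32.3 + 3.4Q = 196.1 - 4.3Q → Q_m = 21.2727.
Social marginal cost = private MC − MEB = 25.7 + 2.6Q.
Set SMC = demand: 25.7 + 2.6Q = 196.1 - 4.3Q → Q* = 24.6957.
Between Q* and Q_m the wedge demand − SMC runs linearly from 0 to MEB(Q_m), so the loss is a triangle.
DWL = ½ × 3.4230 × 23.6182 = 40.4225.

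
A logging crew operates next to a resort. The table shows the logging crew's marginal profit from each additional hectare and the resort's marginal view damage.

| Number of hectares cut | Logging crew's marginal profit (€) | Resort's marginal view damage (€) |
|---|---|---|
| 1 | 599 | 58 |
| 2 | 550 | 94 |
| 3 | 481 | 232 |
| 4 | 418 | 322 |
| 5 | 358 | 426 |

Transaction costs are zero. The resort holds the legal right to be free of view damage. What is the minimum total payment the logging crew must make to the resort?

€706

Efficient level: marginal profit ≥ marginal view damage through level 4, so k* = 4.
With the resort holding the right, the logging crew must at least compensate total damage at k*: 58 + 94 + 232 + 322 = 706.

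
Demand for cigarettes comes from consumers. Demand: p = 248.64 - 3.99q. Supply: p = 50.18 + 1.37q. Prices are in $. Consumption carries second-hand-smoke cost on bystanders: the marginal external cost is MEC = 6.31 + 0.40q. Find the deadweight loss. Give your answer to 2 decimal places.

Market equilibrium (private): 50.18 + 1.37q = 248.64 - 3.99q → q_m = 37.0261.
Social marginal benefit = demand − MEC = 242.33 - 4.39q.
Set SMB = MC: 242.33 - 4.39q = 50.18 + 1.37q → q* = 33.3594.
The loss is the area between SMB and MC from q* to q_m; with linear curves that's a triangle of height MEC(q_m).
DWL = ½ × 3.6667 × 21.1204 = 38.7211.

DWL = $38.72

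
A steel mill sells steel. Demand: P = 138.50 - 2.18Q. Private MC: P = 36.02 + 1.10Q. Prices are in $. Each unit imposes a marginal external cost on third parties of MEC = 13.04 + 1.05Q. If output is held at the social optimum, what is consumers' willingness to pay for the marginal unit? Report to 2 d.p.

P = $93.47

Social marginal cost = private MC + MEC = 49.06 + 2.15Q.
Set SMC = demand: 49.06 + 2.15Q = 138.50 - 2.18Q → Q* = 20.6559.
Consumer price on the demand curve at Q*: 138.50 − 2.18×20.6559 = 93.4701.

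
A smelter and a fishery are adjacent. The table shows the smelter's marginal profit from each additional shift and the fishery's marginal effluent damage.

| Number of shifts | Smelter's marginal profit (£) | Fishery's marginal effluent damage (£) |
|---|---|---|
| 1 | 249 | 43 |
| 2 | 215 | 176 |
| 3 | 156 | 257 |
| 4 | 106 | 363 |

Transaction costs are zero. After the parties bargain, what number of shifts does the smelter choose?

Bargaining reaches the level where marginal profit last exceeds marginal effluent damage.
That holds through level 2 (215 ≥ 176) but not at 3 (156 < 257).

2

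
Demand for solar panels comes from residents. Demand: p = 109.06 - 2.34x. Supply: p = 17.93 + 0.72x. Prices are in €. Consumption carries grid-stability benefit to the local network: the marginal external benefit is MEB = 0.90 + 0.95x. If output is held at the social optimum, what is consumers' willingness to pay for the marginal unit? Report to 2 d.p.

Social marginal benefit = demand + MEB = 109.96 - 1.39x.
Set SMB = MC: 109.96 - 1.39x = 17.93 + 0.72x → x* = 43.6161.
Consumer price on the demand curve at x*: 109.06 − 2.34×43.6161 = 6.9983.

P = €7.00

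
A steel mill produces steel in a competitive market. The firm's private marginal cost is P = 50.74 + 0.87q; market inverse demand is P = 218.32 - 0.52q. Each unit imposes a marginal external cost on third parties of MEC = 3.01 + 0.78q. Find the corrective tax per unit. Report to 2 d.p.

Social marginal cost = private MC + MEC = 53.75 + 1.65q.
Set SMC = demand: 53.75 + 1.65q = 218.32 - 0.52q → q* = 75.8387.
The Pigouvian tax equals MEC at q*: 3.01 + 0.78×75.8387 = 62.1642.

tax = 62.16 per unit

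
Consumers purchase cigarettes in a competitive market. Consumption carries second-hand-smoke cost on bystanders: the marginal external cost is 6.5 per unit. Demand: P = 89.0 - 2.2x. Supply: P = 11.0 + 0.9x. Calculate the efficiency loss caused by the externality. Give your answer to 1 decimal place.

Market equilibrium (private): 11.0 + 0.9x = 89.0 - 2.2x → x_m = 25.1613.
Social marginal benefit = demand − MEC = 82.5 - 2.2x.
Set SMB = MC: 82.5 - 2.2x = 11.0 + 0.9x → x* = 23.0645.
Between x* and x_m the wedge MC − SMB runs linearly from 0 to MEC(x_m), so the loss is a triangle.
DWL = ½ × 2.0968 × 6.5000 = 6.8146.

DWL = 6.8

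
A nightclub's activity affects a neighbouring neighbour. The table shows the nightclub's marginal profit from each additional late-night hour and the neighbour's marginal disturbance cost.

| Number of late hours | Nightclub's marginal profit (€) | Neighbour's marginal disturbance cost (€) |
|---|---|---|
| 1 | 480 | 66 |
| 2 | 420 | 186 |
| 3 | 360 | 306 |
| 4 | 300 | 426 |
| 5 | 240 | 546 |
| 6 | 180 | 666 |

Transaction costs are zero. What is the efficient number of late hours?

Bargaining reaches the level where marginal profit last exceeds marginal disturbance cost.
That holds through level 3 (360 ≥ 306) but not at 4 (300 < 426).

3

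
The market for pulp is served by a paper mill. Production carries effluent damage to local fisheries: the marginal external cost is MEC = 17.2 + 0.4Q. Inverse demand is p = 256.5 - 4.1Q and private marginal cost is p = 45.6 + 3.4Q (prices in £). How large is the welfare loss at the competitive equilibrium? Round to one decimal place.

Market equilibrium (private): 45.6 + 3.4Q = 256.5 - 4.1Q → Q_m = 28.1200.
Social marginal cost = private MC + MEC = 62.8 + 3.8Q.
Set SMC = demand: 62.8 + 3.8Q = 256.5 - 4.1Q → Q* = 24.5190.
The welfare-loss triangle has base |Q_m − Q*| and height MEC(Q_m) (the vertical gap between SMC and demand is zero at Q* and MEC at Q_m).
DWL = ½ × 3.6010 × 28.4480 = 51.2206.

DWL = £51.2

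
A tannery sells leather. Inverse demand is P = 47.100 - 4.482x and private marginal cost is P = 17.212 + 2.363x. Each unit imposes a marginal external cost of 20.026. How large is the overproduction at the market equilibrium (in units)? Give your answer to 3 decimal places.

2.926 units

Market equilibrium (private): 17.212 + 2.363x = 47.100 - 4.482x → x_m = 4.3664.
Social marginal cost = private MC + MEC = 37.238 + 2.363x.
Set SMC = demand: 37.238 + 2.363x = 47.100 - 4.482x → x* = 1.4408.
Gap = |4.3664 − 1.4408| = 2.9256.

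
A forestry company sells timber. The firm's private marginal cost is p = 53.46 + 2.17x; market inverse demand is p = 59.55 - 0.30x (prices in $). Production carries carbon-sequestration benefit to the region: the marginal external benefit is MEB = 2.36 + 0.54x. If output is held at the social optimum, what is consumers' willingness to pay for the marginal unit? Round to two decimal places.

Social marginal cost = private MC − MEB = 51.10 + 1.63x.
Set SMC = demand: 51.10 + 1.63x = 59.55 - 0.30x → x* = 4.3782.
Consumer price on the demand curve at x*: 59.55 − 0.30×4.3782 = 58.2365.

P = $58.24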